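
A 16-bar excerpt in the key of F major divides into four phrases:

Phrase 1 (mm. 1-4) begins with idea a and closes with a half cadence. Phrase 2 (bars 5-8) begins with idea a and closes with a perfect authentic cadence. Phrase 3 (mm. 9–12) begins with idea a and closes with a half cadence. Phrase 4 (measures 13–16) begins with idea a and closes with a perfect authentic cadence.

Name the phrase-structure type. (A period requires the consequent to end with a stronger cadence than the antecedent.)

The cadence pattern HC–PAC–HC–PAC is weak–strong twice, and phrases 3–4 restate phrases 1–2: a period heard twice, not a double period (which would end weakly at phrase 2).

repeated period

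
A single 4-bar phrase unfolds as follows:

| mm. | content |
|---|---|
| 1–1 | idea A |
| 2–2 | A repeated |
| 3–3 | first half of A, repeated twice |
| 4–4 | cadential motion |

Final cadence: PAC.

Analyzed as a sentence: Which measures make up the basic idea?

measures 1–1

The presentation of a sentence is the basic idea (measure 1) plus its repetition (bar 2); the basic idea is therefore m. 1.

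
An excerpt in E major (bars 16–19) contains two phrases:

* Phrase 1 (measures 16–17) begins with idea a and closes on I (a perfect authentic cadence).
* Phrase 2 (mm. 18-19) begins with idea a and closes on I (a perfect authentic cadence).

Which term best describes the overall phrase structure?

Both phrases have the same opening (a) and the same cadence (perfect authentic cadence): the second is a restatement, not a consequent, so this is a repeated phrase rather than a period.

repeated phrase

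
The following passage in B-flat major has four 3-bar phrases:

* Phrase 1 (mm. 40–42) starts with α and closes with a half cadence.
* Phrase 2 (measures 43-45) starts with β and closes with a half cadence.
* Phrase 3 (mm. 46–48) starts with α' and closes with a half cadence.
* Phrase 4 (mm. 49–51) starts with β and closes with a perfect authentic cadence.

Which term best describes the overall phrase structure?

parallel double period

Four phrases in two halves: the first half (bars 40–45) ends with a half cadence, the second (measures 46-51) with a perfect authentic cadence — a large antecedent–consequent pair, i.e. a double period.
Phrase 3 begins with the same material as phrase 1, making it parallel.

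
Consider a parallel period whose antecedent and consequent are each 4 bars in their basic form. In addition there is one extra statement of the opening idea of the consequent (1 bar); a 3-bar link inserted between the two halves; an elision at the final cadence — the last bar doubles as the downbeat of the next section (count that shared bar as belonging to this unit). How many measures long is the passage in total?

Basic parallel period: 4 + 4 = 8 bars.
8 (basic form) + 1 (extra statement) + 3 (link) = 12.
The elision shares a bar with the next section but does not change this unit's count.

12 measures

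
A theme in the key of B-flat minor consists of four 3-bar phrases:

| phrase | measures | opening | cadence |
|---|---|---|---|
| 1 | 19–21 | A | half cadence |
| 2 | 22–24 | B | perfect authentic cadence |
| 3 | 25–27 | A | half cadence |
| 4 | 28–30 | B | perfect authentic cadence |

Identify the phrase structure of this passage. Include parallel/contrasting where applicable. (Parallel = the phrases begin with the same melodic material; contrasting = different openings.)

The cadence pattern HC–PAC–HC–PAC is weak–strong twice, and phrases 3–4 restate phrases 1–2: a period heard twice, not a double period (which would end weakly at phrase 2).

repeated period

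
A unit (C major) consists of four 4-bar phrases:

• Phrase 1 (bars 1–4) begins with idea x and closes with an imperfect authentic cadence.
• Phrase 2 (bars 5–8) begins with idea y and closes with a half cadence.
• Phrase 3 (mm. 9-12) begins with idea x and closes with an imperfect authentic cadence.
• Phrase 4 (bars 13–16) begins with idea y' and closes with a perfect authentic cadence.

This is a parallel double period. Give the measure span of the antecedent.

measures 1–8

In a double period the first pair of phrases (ending half cadence) is the large antecedent and the second pair (ending perfect authentic cadence) is the large consequent; the antecedent is measures 1–8.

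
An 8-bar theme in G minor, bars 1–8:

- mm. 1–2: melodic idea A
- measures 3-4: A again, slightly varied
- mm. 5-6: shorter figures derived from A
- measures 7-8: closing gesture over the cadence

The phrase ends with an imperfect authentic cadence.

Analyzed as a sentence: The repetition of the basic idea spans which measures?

The presentation of a sentence is the basic idea (mm. 1-2) plus its repetition (mm. 3-4); the repetition of the basic idea is therefore measures 3–4.

measures 3–4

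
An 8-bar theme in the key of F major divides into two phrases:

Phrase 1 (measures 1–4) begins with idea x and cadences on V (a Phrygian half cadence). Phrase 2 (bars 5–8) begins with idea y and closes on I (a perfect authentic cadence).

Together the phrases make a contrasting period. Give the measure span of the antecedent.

measures 1–4

The phrase ending with the weaker cadence (Phrygian half cadence) is the antecedent; the one ending more conclusively (perfect authentic cadence) is the consequent. The antecedent is measures 1–4.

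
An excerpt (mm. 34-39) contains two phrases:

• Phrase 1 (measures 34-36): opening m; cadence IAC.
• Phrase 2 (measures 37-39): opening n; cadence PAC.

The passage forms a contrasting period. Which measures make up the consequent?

measures 37–39

The phrase ending with the weaker cadence (imperfect authentic cadence) is the antecedent; the one ending more conclusively (perfect authentic cadence) is the consequent. The consequent is measures 37–39.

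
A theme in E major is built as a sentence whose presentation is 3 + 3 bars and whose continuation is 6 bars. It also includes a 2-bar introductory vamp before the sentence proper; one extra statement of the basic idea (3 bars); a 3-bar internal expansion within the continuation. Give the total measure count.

Basic sentence: 3 + 3 + 6 = 12 bars.
12 (basic form) + 2 (introduction) + 3 (extra statement) + 3 (internal expansion) = 20.

20 measures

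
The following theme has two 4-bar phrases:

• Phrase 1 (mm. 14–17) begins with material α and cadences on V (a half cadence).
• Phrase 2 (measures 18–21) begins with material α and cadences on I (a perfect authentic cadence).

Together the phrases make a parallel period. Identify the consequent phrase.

The phrase ending with the weaker cadence (half cadence) is the antecedent; the one ending more conclusively (perfect authentic cadence) is the consequent. The consequent is phrase 2.

phrase 2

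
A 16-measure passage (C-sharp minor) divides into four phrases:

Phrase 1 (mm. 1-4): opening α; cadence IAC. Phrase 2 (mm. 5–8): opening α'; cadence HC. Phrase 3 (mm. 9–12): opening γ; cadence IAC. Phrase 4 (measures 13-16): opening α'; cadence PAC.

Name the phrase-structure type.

Four phrases in two halves: the first half (mm. 1–8) ends with a half cadence, the second (bars 9-16) with a perfect authentic cadence — a large antecedent–consequent pair, i.e. a double period.
Phrase 3 begins with different material from phrase 1, making it contrasting.

contrasting double period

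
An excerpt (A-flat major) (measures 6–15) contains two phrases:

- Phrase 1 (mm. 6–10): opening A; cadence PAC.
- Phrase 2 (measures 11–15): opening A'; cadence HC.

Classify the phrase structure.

phrase group

The second phrase closes with a half cadence, which is not stronger than the first phrase's perfect authentic cadence; without a weak→strong cadential pair there is no antecedent–consequent relationship, so this is a phrase group rather than a period.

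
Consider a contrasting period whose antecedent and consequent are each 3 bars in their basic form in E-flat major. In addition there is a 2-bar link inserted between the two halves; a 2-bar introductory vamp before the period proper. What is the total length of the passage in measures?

10 measures

Basic contrasting period: 3 + 3 = 6 bars.
6 (basic form) + 2 (link) + 2 (introduction) = 10.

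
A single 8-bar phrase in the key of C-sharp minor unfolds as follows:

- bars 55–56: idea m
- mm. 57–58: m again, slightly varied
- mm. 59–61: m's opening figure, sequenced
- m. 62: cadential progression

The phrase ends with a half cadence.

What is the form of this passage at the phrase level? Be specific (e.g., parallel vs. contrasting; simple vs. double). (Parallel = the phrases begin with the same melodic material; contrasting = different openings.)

Basic idea (measures 55–56) + its repetition (measures 57-58) form the presentation; fragmentation and cadence (bars 59–62) form the continuation — the 8-bar whole is a sentence.

sentence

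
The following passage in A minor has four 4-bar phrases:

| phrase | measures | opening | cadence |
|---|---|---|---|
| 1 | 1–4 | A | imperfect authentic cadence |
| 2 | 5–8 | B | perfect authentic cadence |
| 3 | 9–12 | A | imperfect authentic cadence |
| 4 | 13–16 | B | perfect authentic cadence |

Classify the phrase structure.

The cadence pattern IAC–PAC–IAC–PAC is weak–strong twice, and phrases 3–4 restate phrases 1–2: a period heard twice, not a double period (which would end weakly at phrase 2).

repeated period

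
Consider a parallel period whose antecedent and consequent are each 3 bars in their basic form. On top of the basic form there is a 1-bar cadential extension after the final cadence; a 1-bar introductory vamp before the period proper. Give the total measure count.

8 measures

Basic parallel period: 3 + 3 = 6 bars.
6 (basic form) + 1 (cadential extension) + 1 (introduction) = 8.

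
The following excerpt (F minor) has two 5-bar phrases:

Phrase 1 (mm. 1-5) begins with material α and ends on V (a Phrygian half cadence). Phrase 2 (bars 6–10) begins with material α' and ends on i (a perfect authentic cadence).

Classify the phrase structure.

Phrase 1 ends with a Phrygian half cadence (weaker) and phrase 2 with a perfect authentic cadence (stronger): antecedent + consequent = a period.
The two phrases open with the same material (α / α'), so the period is parallel.

parallel period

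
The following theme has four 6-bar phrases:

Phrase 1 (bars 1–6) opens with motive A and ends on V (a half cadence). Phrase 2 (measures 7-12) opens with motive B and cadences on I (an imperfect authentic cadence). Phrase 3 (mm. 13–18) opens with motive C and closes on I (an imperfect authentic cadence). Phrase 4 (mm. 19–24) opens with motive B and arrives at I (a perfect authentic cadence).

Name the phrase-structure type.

contrasting double period

Four phrases in two halves: the first half (bars 1–12) ends with an imperfect authentic cadence, the second (measures 13–24) with a perfect authentic cadence — a large antecedent–consequent pair, i.e. a double period.
Phrase 3 begins with different material from phrase 1, making it contrasting.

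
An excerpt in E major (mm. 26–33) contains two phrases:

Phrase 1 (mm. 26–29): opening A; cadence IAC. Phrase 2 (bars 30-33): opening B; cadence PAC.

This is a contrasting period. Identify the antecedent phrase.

phrase 1

The phrase ending with the weaker cadence (imperfect authentic cadence) is the antecedent; the one ending more conclusively (perfect authentic cadence) is the consequent. The antecedent is phrase 1.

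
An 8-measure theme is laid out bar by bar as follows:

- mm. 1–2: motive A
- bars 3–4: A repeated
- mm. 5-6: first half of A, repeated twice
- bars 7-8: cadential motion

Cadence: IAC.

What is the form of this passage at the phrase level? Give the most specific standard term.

Basic idea (mm. 1–2) + its repetition (mm. 3–4) form the presentation; fragmentation and cadence (bars 5–8) form the continuation — the 8-bar whole is a sentence.

sentence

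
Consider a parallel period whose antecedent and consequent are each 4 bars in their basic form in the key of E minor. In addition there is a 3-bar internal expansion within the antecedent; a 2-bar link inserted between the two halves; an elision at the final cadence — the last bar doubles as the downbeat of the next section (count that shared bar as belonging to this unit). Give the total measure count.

Basic parallel period: 4 + 4 = 8 bars.
8 (basic form) + 3 (internal expansion) + 2 (link) = 13.
The elision shares a bar with the next section but does not change this unit's count.

13 measures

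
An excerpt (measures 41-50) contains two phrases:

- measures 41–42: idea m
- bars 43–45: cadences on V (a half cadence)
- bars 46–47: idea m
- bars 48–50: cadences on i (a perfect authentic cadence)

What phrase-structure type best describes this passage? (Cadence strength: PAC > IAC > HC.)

parallel period

Phrase 1 ends with a half cadence (weaker) and phrase 2 with a perfect authentic cadence (stronger): antecedent + consequent = a period.
The two phrases open with the same material (m / m), so the period is parallel.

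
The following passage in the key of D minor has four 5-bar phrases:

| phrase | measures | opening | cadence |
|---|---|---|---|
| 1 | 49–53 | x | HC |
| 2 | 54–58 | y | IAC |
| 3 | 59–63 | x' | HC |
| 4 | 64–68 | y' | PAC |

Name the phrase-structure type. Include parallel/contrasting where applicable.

parallel double period

Four phrases in two halves: the first half (mm. 49–58) ends with an imperfect authentic cadence, the second (mm. 59-68) with a perfect authentic cadence — a large antecedent–consequent pair, i.e. a double period.
Phrase 3 begins with the same material as phrase 1, making it parallel.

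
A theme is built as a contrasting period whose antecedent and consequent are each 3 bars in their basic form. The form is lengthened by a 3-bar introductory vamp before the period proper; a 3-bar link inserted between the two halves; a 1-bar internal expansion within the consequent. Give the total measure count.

Basic contrasting period: 3 + 3 = 6 bars.
6 (basic form) + 3 (introduction) + 3 (link) + 1 (internal expansion) = 13.

13 measures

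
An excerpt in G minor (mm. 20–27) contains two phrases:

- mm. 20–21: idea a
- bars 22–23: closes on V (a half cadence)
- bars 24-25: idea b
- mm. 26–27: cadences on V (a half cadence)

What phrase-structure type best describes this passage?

The second phrase closes with a half cadence, which is not stronger than the first phrase's half cadence; without a weak→strong cadential pair there is no antecedent–consequent relationship, so this is a phrase group rather than a period.

phrase group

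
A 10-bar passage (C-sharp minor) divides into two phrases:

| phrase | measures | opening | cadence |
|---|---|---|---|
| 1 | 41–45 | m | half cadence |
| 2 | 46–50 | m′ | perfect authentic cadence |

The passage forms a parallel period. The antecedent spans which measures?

measures 41–45

The antecedent is the phrase ending with the weaker cadence (half cadence, phrase 1) and the consequent the one ending more conclusively (perfect authentic cadence, phrase 2); the antecedent is mm. 41–45.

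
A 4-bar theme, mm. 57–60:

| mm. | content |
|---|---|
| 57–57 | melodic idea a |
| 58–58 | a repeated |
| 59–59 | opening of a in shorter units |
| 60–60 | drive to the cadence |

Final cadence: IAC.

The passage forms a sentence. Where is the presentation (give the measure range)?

The presentation of a sentence is the basic idea (m. 57) plus its repetition (m. 58); the presentation is therefore bars 57–58.

measures 57–58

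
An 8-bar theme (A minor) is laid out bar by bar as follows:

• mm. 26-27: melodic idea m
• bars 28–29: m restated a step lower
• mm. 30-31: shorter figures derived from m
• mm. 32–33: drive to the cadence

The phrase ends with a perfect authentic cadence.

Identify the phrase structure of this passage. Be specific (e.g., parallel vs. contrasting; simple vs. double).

sentence

Basic idea (mm. 26–27) + its repetition (mm. 28–29) form the presentation; fragmentation and cadence (mm. 30-33) form the continuation — the 8-bar whole is a sentence.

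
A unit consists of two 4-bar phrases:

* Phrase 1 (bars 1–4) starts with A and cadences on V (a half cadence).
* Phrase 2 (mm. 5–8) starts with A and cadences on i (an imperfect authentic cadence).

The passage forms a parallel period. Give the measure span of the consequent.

The phrase ending with the weaker cadence (half cadence) is the antecedent; the one ending more conclusively (imperfect authentic cadence) is the consequent. The consequent is measures 5–8.

measures 5–8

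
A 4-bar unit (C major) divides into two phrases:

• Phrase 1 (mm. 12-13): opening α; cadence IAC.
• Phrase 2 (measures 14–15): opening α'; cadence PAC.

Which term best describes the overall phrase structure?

parallel period

Phrase 1 ends with an imperfect authentic cadence (weaker) and phrase 2 with a perfect authentic cadence (stronger): antecedent + consequent = a period.
The two phrases open with the same material (α / α'), so the period is parallel.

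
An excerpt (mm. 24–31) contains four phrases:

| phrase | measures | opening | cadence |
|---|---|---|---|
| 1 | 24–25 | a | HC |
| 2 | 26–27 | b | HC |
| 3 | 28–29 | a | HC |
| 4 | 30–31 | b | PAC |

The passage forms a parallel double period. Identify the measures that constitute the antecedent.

measures 24–27

In a double period the four phrases pair into a large antecedent (phrases 1–2, ending half cadence) and a large consequent (phrases 3–4, ending perfect authentic cadence). The antecedent spans mm. 24–27.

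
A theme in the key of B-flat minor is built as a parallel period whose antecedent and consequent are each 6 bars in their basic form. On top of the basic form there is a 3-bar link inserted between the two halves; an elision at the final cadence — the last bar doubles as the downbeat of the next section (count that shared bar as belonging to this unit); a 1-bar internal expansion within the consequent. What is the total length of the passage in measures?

16 measures

Basic parallel period: 6 + 6 = 12 bars.
12 (basic form) + 3 (link) + 1 (internal expansion) = 16.
The elision shares a bar with the next section but does not change this unit's count.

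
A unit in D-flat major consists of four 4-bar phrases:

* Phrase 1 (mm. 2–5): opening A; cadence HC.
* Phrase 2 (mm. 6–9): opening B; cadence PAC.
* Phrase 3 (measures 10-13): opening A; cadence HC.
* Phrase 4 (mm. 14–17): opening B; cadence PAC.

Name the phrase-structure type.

The cadence pattern HC–PAC–HC–PAC is weak–strong twice, and phrases 3–4 restate phrases 1–2: a period heard twice, not a double period (which would end weakly at phrase 2).

repeated period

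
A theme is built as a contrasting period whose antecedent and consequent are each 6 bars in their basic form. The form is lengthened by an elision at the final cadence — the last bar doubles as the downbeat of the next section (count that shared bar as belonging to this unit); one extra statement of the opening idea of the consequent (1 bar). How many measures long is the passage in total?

Basic contrasting period: 6 + 6 = 12 bars.
12 (basic form) + 1 (extra statement) = 13.
The elision shares a bar with the next section but does not change this unit's count.

13 measures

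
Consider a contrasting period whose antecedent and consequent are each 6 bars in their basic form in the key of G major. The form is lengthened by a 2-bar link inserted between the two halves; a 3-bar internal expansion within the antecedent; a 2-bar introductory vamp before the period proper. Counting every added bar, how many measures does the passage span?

19 measures

Basic contrasting period: 6 + 6 = 12 bars.
12 (basic form) + 2 (link) + 3 (internal expansion) + 2 (introduction) = 19.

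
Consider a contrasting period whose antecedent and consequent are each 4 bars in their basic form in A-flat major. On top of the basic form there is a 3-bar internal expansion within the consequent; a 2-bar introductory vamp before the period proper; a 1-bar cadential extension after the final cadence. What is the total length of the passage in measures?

Basic contrasting period: 4 + 4 = 8 bars.
8 (basic form) + 3 (internal expansion) + 2 (introduction) + 1 (cadential extension) = 14.

14 measures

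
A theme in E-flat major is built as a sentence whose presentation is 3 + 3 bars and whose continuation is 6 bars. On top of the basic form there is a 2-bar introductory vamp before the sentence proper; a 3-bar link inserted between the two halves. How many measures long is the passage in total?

17 measures

Basic sentence: 3 + 3 + 6 = 12 bars.
12 (basic form) + 2 (introduction) + 3 (link) = 17.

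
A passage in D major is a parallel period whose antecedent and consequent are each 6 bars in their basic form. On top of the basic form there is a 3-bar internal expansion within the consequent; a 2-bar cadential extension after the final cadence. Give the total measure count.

Basic parallel period: 6 + 6 = 12 bars.
12 (basic form) + 3 (internal expansion) + 2 (cadential extension) = 17.

17 measures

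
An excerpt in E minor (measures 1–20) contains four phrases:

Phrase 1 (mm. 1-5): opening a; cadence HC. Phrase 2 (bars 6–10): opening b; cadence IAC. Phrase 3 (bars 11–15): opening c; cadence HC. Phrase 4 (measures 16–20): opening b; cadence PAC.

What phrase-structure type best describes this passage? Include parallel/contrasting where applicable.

contrasting double period

Four phrases in two halves: the first half (measures 1–10) ends with an imperfect authentic cadence, the second (measures 11–20) with a perfect authentic cadence — a large antecedent–consequent pair, i.e. a double period.
Phrase 3 begins with different material from phrase 1, making it contrasting.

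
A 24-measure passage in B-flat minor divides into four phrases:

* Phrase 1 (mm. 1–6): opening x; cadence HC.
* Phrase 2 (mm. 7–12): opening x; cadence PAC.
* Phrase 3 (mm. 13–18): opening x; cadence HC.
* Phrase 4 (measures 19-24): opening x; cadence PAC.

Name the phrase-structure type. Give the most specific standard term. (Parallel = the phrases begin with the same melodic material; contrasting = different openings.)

repeated period

The cadence pattern HC–PAC–HC–PAC is weak–strong twice, and phrases 3–4 restate phrases 1–2: a period heard twice, not a double period (which would end weakly at phrase 2).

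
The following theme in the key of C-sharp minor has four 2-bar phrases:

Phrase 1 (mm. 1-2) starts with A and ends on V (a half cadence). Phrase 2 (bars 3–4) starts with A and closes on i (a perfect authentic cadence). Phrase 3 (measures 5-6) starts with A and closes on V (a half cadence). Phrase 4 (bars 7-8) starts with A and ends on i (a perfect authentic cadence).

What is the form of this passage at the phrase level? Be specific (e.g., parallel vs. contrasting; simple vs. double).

repeated period

The cadence pattern HC–PAC–HC–PAC is weak–strong twice, and phrases 3–4 restate phrases 1–2: a period heard twice, not a double period (which would end weakly at phrase 2).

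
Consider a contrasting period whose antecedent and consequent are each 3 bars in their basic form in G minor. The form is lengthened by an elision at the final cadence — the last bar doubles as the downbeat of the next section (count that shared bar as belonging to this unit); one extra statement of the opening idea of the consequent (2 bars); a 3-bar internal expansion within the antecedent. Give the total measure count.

11 measures

Basic contrasting period: 3 + 3 = 6 bars.
6 (basic form) + 2 (extra statement) + 3 (internal expansion) = 11.
The elision shares a bar with the next section but does not change this unit's count.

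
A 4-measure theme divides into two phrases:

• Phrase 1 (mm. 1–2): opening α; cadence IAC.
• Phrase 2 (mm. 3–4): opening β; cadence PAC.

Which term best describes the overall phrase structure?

Phrase 1 ends with an imperfect authentic cadence (weaker) and phrase 2 with a perfect authentic cadence (stronger): antecedent + consequent = a period.
The two phrases open with different material (α / β), so the period is contrasting.

contrasting period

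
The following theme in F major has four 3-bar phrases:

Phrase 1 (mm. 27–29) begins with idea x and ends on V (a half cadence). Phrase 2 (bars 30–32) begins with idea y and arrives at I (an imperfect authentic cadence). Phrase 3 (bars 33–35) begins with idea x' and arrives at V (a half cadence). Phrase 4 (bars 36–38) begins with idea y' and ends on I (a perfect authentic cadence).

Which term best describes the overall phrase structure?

parallel double period

Four phrases in two halves: the first half (mm. 27–32) ends with an imperfect authentic cadence, the second (measures 33–38) with a perfect authentic cadence — a large antecedent–consequent pair, i.e. a double period.
Phrase 3 begins with the same material as phrase 1, making it parallel.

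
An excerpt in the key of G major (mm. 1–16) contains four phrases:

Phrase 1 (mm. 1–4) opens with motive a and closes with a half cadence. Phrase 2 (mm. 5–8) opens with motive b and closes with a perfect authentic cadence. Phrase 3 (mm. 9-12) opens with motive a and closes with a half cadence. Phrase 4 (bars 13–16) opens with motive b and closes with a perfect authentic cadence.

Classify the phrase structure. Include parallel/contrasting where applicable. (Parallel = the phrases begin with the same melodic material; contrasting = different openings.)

The cadence pattern HC–PAC–HC–PAC is weak–strong twice, and phrases 3–4 restate phrases 1–2: a period heard twice, not a double period (which would end weakly at phrase 2).

repeated period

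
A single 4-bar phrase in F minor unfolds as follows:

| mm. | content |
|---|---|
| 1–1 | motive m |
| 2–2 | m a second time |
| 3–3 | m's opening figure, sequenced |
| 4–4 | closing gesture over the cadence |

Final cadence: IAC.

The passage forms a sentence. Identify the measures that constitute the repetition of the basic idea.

The presentation of a sentence is the basic idea (m. 1) plus its repetition (bar 2); the repetition of the basic idea is therefore measure 2.

measures 2–2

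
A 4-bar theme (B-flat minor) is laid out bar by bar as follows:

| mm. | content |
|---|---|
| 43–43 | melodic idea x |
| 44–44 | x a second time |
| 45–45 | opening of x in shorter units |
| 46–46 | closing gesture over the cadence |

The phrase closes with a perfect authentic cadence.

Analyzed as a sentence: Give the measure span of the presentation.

measures 43–44

The presentation of a sentence is the basic idea (m. 43) plus its repetition (measure 44); the presentation is therefore bars 43–44.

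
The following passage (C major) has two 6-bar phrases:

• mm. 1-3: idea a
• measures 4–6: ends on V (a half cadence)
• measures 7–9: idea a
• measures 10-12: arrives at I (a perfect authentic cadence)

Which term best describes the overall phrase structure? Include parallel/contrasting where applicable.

Phrase 1 ends with a half cadence (weaker) and phrase 2 with a perfect authentic cadence (stronger): antecedent + consequent = a period.
The two phrases open with the same material (a / a), so the period is parallel.

parallel period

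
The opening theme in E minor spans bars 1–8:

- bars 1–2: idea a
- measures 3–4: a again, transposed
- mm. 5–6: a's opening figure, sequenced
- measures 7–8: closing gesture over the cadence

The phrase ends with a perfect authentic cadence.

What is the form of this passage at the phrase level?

Basic idea (mm. 1–2) + its repetition (mm. 3–4) form the presentation; fragmentation and cadence (bars 5–8) form the continuation — the 8-bar whole is a sentence.

sentence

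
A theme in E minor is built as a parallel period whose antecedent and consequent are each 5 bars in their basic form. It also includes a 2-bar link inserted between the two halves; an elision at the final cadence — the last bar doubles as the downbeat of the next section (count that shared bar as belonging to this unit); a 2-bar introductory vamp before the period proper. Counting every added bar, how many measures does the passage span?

Basic parallel period: 5 + 5 = 10 bars.
10 (basic form) + 2 (link) + 2 (introduction) = 14.
The elision shares a bar with the next section but does not change this unit's count.

14 measures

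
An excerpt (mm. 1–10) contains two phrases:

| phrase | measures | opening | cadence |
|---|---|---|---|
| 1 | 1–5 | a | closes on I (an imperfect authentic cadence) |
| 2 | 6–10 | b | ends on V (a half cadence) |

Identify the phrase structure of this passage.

phrase group

The second phrase closes with a half cadence, which is not stronger than the first phrase's imperfect authentic cadence; without a weak→strong cadential pair there is no antecedent–consequent relationship, so this is a phrase group rather than a period.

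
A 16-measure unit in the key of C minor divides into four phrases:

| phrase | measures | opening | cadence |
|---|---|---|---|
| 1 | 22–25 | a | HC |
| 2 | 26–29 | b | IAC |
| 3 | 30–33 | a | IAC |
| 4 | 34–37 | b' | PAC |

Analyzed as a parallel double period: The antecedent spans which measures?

In a double period the four phrases pair into a large antecedent (phrases 1–2, ending imperfect authentic cadence) and a large consequent (phrases 3–4, ending perfect authentic cadence). The antecedent spans mm. 22-29.

measures 22–29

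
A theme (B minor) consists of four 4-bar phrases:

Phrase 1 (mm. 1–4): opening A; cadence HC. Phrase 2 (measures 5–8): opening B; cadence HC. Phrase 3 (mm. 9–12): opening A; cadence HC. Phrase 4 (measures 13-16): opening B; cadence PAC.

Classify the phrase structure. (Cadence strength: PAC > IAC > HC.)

Four phrases in two halves: the first half (measures 1–8) ends with a half cadence, the second (bars 9–16) with a perfect authentic cadence — a large antecedent–consequent pair, i.e. a double period.
Phrase 3 begins with the same material as phrase 1, making it parallel.

parallel double period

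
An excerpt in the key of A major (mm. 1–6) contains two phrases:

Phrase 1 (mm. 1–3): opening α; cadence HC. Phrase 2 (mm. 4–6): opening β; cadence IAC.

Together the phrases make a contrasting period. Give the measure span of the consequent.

measures 4–6

The phrase ending with the weaker cadence (half cadence) is the antecedent; the one ending more conclusively (imperfect authentic cadence) is the consequent. The consequent is measures 4–6.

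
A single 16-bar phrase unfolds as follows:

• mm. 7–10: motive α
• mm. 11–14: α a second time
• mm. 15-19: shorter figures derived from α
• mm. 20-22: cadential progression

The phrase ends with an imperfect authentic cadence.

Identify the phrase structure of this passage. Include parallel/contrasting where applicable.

Basic idea (measures 7–10) + its repetition (mm. 11–14) form the presentation; fragmentation and cadence (measures 15–22) form the continuation — the 16-bar whole is a sentence.

sentence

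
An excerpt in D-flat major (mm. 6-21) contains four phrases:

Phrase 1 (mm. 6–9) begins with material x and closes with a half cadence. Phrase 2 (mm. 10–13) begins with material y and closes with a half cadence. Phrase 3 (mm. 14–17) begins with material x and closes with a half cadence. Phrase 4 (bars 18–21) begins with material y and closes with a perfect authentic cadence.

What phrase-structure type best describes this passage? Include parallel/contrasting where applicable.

parallel double period

Four phrases in two halves: the first half (mm. 6–13) ends with a half cadence, the second (measures 14–21) with a perfect authentic cadence — a large antecedent–consequent pair, i.e. a double period.
Phrase 3 begins with the same material as phrase 1, making it parallel.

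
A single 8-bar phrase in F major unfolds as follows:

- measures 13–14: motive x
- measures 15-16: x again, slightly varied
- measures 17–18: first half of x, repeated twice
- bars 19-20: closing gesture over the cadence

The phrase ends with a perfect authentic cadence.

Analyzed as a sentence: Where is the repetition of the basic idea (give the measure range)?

The presentation of a sentence is the basic idea (measures 13-14) plus its repetition (bars 15-16); the repetition of the basic idea is therefore mm. 15–16.

measures 15–16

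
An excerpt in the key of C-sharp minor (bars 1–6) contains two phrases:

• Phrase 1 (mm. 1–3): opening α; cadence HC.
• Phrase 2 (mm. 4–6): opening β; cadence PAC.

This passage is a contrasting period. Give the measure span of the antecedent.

The antecedent is the phrase ending with the weaker cadence (half cadence, phrase 1) and the consequent the one ending more conclusively (perfect authentic cadence, phrase 2); the antecedent is mm. 1–3.

measures 1–3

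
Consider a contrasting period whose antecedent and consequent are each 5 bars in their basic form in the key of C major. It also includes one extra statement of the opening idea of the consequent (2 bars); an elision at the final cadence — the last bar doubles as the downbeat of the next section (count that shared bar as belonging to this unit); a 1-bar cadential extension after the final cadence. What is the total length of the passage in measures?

Basic contrasting period: 5 + 5 = 10 bars.
10 (basic form) + 2 (extra statement) + 1 (cadential extension) = 13.
The elision shares a bar with the next section but does not change this unit's count.

13 measures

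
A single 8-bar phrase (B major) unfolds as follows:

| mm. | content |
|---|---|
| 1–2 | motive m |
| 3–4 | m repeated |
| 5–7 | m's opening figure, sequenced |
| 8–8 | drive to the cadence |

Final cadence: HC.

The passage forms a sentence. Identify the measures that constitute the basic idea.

measures 1–2

The presentation of a sentence is the basic idea (mm. 1–2) plus its repetition (bars 3–4); the basic idea is therefore bars 1–2.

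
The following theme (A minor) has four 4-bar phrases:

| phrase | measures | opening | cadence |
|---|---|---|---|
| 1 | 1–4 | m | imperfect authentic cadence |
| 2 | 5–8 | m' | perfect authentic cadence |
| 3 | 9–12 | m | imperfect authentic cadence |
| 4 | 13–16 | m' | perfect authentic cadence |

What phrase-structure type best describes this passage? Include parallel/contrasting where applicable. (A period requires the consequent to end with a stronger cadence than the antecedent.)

The cadence pattern IAC–PAC–IAC–PAC is weak–strong twice, and phrases 3–4 restate phrases 1–2: a period heard twice, not a double period (which would end weakly at phrase 2).

repeated period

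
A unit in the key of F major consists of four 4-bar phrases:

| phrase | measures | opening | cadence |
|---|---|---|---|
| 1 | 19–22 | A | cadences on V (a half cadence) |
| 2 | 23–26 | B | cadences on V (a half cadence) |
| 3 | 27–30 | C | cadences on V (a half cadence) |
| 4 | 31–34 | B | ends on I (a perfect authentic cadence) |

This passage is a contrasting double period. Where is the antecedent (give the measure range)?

In a double period the four phrases pair into a large antecedent (phrases 1–2, ending half cadence) and a large consequent (phrases 3–4, ending perfect authentic cadence). The antecedent spans mm. 19–26.

measures 19–26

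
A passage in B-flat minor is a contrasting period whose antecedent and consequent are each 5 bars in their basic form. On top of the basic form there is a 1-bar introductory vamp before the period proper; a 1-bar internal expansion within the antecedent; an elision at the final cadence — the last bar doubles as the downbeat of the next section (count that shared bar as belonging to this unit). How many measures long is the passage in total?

12 measures

Basic contrasting period: 5 + 5 = 10 bars.
10 (basic form) + 1 (introduction) + 1 (internal expansion) = 12.
The elision shares a bar with the next section but does not change this unit's count.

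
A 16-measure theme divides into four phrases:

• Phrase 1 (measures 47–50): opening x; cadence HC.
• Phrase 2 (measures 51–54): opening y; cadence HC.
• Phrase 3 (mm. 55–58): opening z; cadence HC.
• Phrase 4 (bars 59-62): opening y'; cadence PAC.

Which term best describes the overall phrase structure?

Four phrases in two halves: the first half (mm. 47–54) ends with a half cadence, the second (mm. 55-62) with a perfect authentic cadence — a large antecedent–consequent pair, i.e. a double period.
Phrase 3 begins with different material from phrase 1, making it contrasting.

contrasting double period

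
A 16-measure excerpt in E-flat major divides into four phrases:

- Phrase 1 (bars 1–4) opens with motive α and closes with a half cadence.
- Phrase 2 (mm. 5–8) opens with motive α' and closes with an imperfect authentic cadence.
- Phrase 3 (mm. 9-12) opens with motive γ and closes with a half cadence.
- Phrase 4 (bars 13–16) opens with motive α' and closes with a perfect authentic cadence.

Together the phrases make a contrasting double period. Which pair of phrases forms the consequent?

In a double period the first pair of phrases (ending imperfect authentic cadence) is the large antecedent and the second pair (ending perfect authentic cadence) is the large consequent; the consequent is phrases 3 and 4.

phrases 3 and 4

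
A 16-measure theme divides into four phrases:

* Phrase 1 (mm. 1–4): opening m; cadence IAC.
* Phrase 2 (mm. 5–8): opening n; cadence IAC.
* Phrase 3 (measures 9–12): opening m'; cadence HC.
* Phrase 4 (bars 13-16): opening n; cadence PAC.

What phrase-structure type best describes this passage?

Four phrases in two halves: the first half (bars 1–8) ends with an imperfect authentic cadence, the second (mm. 9–16) with a perfect authentic cadence — a large antecedent–consequent pair, i.e. a double period.
Phrase 3 begins with the same material as phrase 1, making it parallel.

parallel double period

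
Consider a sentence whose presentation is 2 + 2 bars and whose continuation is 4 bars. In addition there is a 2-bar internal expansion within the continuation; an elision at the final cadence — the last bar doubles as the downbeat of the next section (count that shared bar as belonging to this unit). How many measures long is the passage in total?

Basic sentence: 2 + 2 + 4 = 8 bars.
8 (basic form) + 2 (internal expansion) = 10.
The elision shares a bar with the next section but does not change this unit's count.

10 measures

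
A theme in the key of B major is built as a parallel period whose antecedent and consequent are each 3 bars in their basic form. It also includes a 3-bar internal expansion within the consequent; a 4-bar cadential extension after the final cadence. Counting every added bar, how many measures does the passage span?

Basic parallel period: 3 + 3 = 6 bars.
6 (basic form) + 3 (internal expansion) + 4 (cadential extension) = 13.

13 measures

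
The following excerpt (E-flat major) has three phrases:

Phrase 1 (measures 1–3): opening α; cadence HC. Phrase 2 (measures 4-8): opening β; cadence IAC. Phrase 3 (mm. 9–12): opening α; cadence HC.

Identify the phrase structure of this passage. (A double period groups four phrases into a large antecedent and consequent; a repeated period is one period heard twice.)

phrase group

The final phrase closes with a half cadence, which is not stronger than the preceding imperfect authentic cadence; the 3 phrases lack an overall antecedent–consequent design and so form a phrase group.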